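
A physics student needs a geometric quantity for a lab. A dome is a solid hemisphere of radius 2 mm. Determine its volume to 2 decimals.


Shape: hemisphere (half of a sphere)
Radius r = 2 mm
Formula: V = (1/2) * (4/3) * pi * r^3 = (2/3) * pi * r^3
r^3 = 8
(2/3) * 8 = 5.333333
V = 5.333333 * pi
V = 16.76
16.76 mm^3


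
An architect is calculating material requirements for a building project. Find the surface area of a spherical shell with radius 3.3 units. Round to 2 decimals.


Shape: sphere
Radius r = 3.3 units
Formula: SA = 4 * pi * r^2
r^2 = 10.89
SA = 4 * pi * 10.89
SA = 43.56 * pi
SA = 136.85
136.85 units^2


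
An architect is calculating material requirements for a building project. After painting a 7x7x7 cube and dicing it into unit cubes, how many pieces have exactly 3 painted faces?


Large cube: 7 x 7 x 7, cut into unit cubes.
Cubes with 3 painted faces are at the corners. A cube always has 8 corners.
Count = 8
8 unit cubes


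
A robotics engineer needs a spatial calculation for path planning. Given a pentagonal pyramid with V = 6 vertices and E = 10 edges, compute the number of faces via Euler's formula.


Polyhedron: pentagonal pyramid
Euler's formula for convex polyhedra: V - E + F = 2
Given: V = 6 vertices and E = 10 edges
Solve for F:
F = 2 + E - V = 2 + 10 - 6 = 6
6 faces


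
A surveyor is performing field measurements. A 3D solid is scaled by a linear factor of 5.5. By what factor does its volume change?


Linear scale factor k = 5.5
Rule: under a linear scaling by k, volumes scale by k^3.
k^3 = 5.5 * 5.5 * 5.5
k^3 = 30.25 * 5.5
k^3 = 166.375
Volume scales by a factor of 166.375.
166.375 (dimensionless)


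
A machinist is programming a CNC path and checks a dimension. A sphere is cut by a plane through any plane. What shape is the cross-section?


Solid: sphere
Cutting plane: through any plane
Visualize the intersection of the plane with the solid's surface.
The boundary of the cut region is a circle.
circle


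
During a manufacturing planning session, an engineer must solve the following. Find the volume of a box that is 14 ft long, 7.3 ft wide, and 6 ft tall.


Shape: rectangular prism
l = 14 ft, w = 7.3 ft, h = 6 ft
Formula: V = l * w * h
V = 14 * 7.3 * 6
V = 102.2 * 6
V = 613.2
613.2 ft^3


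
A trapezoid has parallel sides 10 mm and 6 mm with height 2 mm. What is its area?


Shape: trapezoid
Parallel sides a = 10 mm, b = 6 mm; Height h = 2 mm
Formula: A = (a + b) * h / 2
a + b = 10 + 6 = 16
A = 16 * 2 / 2
A = 32 / 2
A = 16
16 mm^2


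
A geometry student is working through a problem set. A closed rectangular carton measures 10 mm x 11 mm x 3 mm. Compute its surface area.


Shape: rectangular prism
l = 10 mm, w = 11 mm, h = 3 mm
Formula: SA = 2(lw + lh + wh)
lw = 110, lh = 30, wh = 33
lw + lh + wh = 173
SA = 2 * 173
SA = 346
346 mm^2


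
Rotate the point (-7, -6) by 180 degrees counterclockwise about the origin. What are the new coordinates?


Transformation: rotation about the origin
Original point: (-7, -6)
Rule for 180 deg: (x, y) -> (-x, -y)
Apply: (-7, -6) -> (7, 6)
(7, 6)


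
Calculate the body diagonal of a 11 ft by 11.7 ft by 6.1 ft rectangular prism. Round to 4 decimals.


Shape: rectangular box (space diagonal)
l = 11 ft, w = 11.7 ft, h = 6.1 ft
Visualize: the diagonal of the base, then a right triangle with that diagonal and the height.
Formula: d = sqrt(l^2 + w^2 + h^2)
l^2 + w^2 + h^2 = 121 + 136.89 + 37.21 = 295.1
d = sqrt(295.1)
d = 17.1785
17.1785 ft


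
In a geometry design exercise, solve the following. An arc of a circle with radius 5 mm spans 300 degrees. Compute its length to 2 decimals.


Shape: circular arc
Radius r = 5 mm, Angle = 300 degrees
Formula: L = (angle/360) * 2 * pi * r
2 * pi * r = 10 * pi
L = (300/360) * 10 * pi
L = 8.333333 * pi
L = 26.18
26.18 mm


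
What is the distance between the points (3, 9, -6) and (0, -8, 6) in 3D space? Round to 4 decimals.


3D distance between two points
P1 = (3, 9, -6), P2 = (0, -8, 6)
Formula: d = sqrt((x2-x1)^2 + (y2-y1)^2 + (z2-z1)^2)
dx = 0 - 3 = -3
dy = -8 - 9 = -17
dz = 6 - -6 = 12
dx^2 + dy^2 + dz^2 = 9 + 289 + 144 = 442
d = sqrt(442)
d = 21.0238
21.0238 units


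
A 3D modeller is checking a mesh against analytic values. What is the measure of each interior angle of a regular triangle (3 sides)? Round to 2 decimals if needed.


Shape: regular triangle (3 sides)
Formula: interior angle = (n - 2) * 180 / n
(n - 2) = 1
(n - 2) * 180 = 180
angle = 180 / 3
angle = 60
60 degrees


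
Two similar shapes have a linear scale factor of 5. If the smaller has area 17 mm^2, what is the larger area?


Linear scale factor k = 5
Original area = 17 mm^2
Rule: under a linear scaling by k, areas scale by k^2.
k^2 = 5^2 = 25
New area = 17 * 25
New area = 425
425 mm^2


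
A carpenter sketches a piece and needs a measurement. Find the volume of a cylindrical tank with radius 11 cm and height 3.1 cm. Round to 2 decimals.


Shape: cylinder
Radius r = 11 cm, Height h = 3.1 cm
Formula: V = pi * r^2 * h
r^2 = 121
V = pi * 121 * 3.1
V = 375.1 * pi
V = 1178.41
1178.41 cm^3


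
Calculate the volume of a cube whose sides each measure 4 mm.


Shape: cube
Side s = 4 mm
Formula: V = s^3
V = 4 * 4 * 4
V = 16 * 4
V = 64
64 mm^3


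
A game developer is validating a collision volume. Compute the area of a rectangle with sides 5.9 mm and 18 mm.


Shape: rectangle
Length l = 5.9 mm, Width w = 18 mm
Formula: A = l * w
A = 5.9 * 18
A = 106.2
106.2 mm^2


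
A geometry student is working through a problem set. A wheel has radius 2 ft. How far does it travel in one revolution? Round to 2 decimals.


Shape: circle
Radius r = 2 ft
Formula: C = 2 * pi * r
C = 2 * pi * 2
C = 4 * pi
C = 12.57
12.57 ft


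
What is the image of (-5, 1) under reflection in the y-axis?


Transformation: reflection
Original point: (-5, 1)
Rule for reflection over the y-axis: (x, y) -> (-x, y)
Apply: (-5, 1) -> (5, 1)
(5, 1)


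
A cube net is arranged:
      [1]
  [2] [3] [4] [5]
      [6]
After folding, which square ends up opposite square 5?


Net: cross layout. Take square 3 as the base (bottom).
Fold the four squares in the horizontal row up around 3: 2 -> left, 4 -> right, 5 wraps to the top.
Fold 1 and 6 up from 3: 1 -> back, 6 -> front.
Opposite pairs are therefore: (1, 6), (2, 4), (3, 5).
Face 5 is opposite face 3.
face 3


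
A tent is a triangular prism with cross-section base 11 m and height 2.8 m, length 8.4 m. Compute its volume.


Shape: triangular prism
Triangle base = 11 m, triangle height = 2.8 m, prism length L = 8.4 m
Formula: V = (1/2 * b * h_tri) * L
Cross-section area = 0.5 * 11 * 2.8 = 15.4
V = 15.4 * 8.4
V = 129.36
129.36 m^3


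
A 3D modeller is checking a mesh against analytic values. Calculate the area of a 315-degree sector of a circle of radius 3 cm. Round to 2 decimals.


Shape: circular sector
Radius r = 3 cm, Angle = 315 degrees
Formula: A = (angle/360) * pi * r^2
r^2 = 9
Fraction of circle = 315/360
A = (315/360) * pi * 9
A = 7.875 * pi
A = 24.74
24.74 cm^2


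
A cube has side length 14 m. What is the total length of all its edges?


Shape: cube
Side s = 14 m
A cube has 12 edges, all equal.
Formula: total edge length = 12 * s
Total = 12 * 14
Total = 168
168 m


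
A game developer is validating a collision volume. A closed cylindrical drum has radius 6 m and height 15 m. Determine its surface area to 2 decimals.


Shape: closed cylinder
Radius r = 6 m, Height h = 15 m
Formula: SA = 2*pi*r^2 + 2*pi*r*h = 2*pi*r*(r + h)
r + h = 21
2 * r * (r + h) = 2 * 6 * 21 = 252
SA = 252 * pi
SA = 791.68
791.68 m^2


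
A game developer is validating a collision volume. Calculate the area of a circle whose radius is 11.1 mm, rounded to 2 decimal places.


Shape: circle
Radius r = 11.1 mm
Formula: A = pi * r^2
r^2 = 11.1^2 = 123.21
A = pi * 123.21
A = 387.08
387.08 mm^2


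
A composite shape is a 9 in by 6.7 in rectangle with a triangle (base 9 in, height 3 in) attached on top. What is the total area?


Composite shape: rectangle + triangle
Rectangle area = 9 * 6.7 = 60.3
Triangle area = 0.5 * 9 * 3 = 13.5
Total = 60.3 + 13.5
Total = 73.8
73.8 in^2


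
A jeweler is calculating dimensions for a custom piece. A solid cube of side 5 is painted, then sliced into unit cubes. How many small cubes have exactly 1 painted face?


Large cube: 5 x 5 x 5, cut into unit cubes.
n = 5, so n - 2 = 3
Cubes with 1 painted face lie in the interior of each face.
A cube has 6 faces; each contributes (n - 2)^2 = 9 such cubes.
Count = 6 * 9 = 54
54 unit cubes


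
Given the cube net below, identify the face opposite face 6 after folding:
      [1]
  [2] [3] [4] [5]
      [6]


Net: cross layout. Take square 3 as the base (bottom).
Fold the four squares in the horizontal row up around 3: 2 -> left, 4 -> right, 5 wraps to the top.
Fold 1 and 6 up from 3: 1 -> back, 6 -> front.
Opposite pairs are therefore: (1, 6), (2, 4), (3, 5).
Face 6 is opposite face 1.
face 1


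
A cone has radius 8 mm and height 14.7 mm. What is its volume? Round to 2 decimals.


Shape: cone
Radius r = 8 mm, Height h = 14.7 mm
Formula: V = (1/3) * pi * r^2 * h
r^2 = 64
pi * r^2 * h = pi * 64 * 14.7 = 940.8 * pi
V = 940.8 * pi / 3
V = 985.2
985.2 mm^3


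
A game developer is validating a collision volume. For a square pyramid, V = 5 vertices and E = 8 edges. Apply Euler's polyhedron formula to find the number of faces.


Polyhedron: square pyramid
Euler's formula for convex polyhedra: V - E + F = 2
Given: V = 5 vertices and E = 8 edges
Solve for F:
F = 2 + E - V = 2 + 8 - 5 = 5
5 faces


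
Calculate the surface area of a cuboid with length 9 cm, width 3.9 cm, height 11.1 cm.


Shape: rectangular prism
l = 9 cm, w = 3.9 cm, h = 11.1 cm
Formula: SA = 2(lw + lh + wh)
lw = 35.1, lh = 99.9, wh = 43.29
lw + lh + wh = 178.29
SA = 2 * 178.29
SA = 356.58
356.58 cm^2


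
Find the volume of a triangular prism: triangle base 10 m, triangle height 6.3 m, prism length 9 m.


Shape: triangular prism
Triangle base = 10 m, triangle height = 6.3 m, prism length L = 9 m
Formula: V = (1/2 * b * h_tri) * L
Cross-section area = 0.5 * 10 * 6.3 = 31.5
V = 31.5 * 9
V = 283.5
283.5 m^3


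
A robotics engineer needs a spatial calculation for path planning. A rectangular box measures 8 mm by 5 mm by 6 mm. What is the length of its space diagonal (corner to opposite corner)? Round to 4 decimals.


Shape: rectangular box (space diagonal)
l = 8 mm, w = 5 mm, h = 6 mm
Visualize: the diagonal of the base, then a right triangle with that diagonal and the height.
Formula: d = sqrt(l^2 + w^2 + h^2)
l^2 + w^2 + h^2 = 64 + 25 + 36 = 125
d = sqrt(125)
d = 11.1803
11.1803 mm


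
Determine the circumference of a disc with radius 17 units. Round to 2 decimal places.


Shape: circle
Radius r = 17 units
Formula: C = 2 * pi * r
C = 2 * pi * 17
C = 34 * pi
C = 106.81
106.81 units


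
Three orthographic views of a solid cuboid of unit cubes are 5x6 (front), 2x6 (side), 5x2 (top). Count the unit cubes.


Orthographic views of a solid rectangular block:
Front view 5 x 6 -> length = 5, height = 6
Side view 2 x 6 -> width = 2, height = 6 (consistent)
Top view 5 x 2 -> confirms length = 5, width = 2
The block is 5 x 2 x 6.
Total unit cubes = 5 * 2 * 6 = 60
60 unit cubes


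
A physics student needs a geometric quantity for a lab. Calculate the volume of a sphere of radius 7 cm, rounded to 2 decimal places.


Shape: sphere
Radius r = 7 cm
Formula: V = (4/3) * pi * r^3
r^3 = 343
(4/3) * 343 = 457.333333
V = 457.333333 * pi
V = 1436.76
1436.76 cm^3


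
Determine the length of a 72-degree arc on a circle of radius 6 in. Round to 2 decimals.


Shape: circular arc
Radius r = 6 in, Angle = 72 degrees
Formula: L = (angle/360) * 2 * pi * r
2 * pi * r = 12 * pi
L = (72/360) * 12 * pi
L = 2.4 * pi
L = 7.54
7.54 in


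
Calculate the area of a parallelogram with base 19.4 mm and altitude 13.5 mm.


Shape: parallelogram
Base b = 19.4 mm, Height h = 13.5 mm
Formula: A = b * h
A = 19.4 * 13.5
A = 261.9
261.9 mm^2


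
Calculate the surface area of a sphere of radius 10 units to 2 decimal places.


Shape: sphere
Radius r = 10 units
Formula: SA = 4 * pi * r^2
r^2 = 100
SA = 4 * pi * 100
SA = 400 * pi
SA = 1256.64
1256.64 units^2


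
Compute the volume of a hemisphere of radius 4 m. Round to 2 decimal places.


Shape: hemisphere (half of a sphere)
Radius r = 4 m
Formula: V = (1/2) * (4/3) * pi * r^3 = (2/3) * pi * r^3
r^3 = 64
(2/3) * 64 = 42.666667
V = 42.666667 * pi
V = 134.04
134.04 m^3


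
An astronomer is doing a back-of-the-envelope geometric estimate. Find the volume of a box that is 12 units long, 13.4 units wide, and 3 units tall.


Shape: rectangular prism
l = 12 units, w = 13.4 units, h = 3 units
Formula: V = l * w * h
V = 12 * 13.4 * 3
V = 160.8 * 3
V = 482.4
482.4 units^3


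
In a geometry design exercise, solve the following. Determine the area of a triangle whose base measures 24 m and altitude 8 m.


Shape: triangle
Base b = 24 m, Height h = 8 m
Formula: A = (1/2) * b * h
A = 0.5 * 24 * 8
A = 0.5 * 192
A = 96
96 m^2


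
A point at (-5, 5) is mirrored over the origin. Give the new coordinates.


Transformation: reflection
Original point: (-5, 5)
Rule for reflection through the origin: (x, y) -> (-x, -y)
Apply: (-5, 5) -> (5, -5)
(5, -5)


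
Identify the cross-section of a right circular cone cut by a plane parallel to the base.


Solid: right circular cone
Cutting plane: parallel to the base
Visualize the intersection of the plane with the solid's surface.
The boundary of the cut region is a circle.
circle


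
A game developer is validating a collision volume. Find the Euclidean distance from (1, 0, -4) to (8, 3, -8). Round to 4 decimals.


3D distance between two points
P1 = (1, 0, -4), P2 = (8, 3, -8)
Formula: d = sqrt((x2-x1)^2 + (y2-y1)^2 + (z2-z1)^2)
dx = 8 - 1 = 7
dy = 3 - 0 = 3
dz = -8 - -4 = -4
dx^2 + dy^2 + dz^2 = 49 + 9 + 16 = 74
d = sqrt(74)
d = 8.6023
8.6023 units


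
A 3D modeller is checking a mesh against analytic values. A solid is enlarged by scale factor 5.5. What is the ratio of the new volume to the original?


Linear scale factor k = 5.5
Rule: under a linear scaling by k, volumes scale by k^3.
k^3 = 5.5 * 5.5 * 5.5
k^3 = 30.25 * 5.5
k^3 = 166.375
Volume scales by a factor of 166.375.
166.375 (dimensionless)


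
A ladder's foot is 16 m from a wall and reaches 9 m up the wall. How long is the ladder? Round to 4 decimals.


Shape: right triangle
Legs a = 16 m, b = 9 m
Formula: c = sqrt(a^2 + b^2)
a^2 = 256, b^2 = 81
a^2 + b^2 = 337
c = sqrt(337)
c = 18.3576
18.3576 m


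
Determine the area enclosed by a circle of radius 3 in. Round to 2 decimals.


Shape: circle
Radius r = 3 in
Formula: A = pi * r^2
r^2 = 3^2 = 9
A = pi * 9
A = 28.27
28.27 in^2


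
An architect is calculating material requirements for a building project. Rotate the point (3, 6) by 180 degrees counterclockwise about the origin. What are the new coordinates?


Transformation: rotation about the origin
Original point: (3, 6)
Rule for 180 deg: (x, y) -> (-x, -y)
Apply: (3, 6) -> (-3, -6)
(-3, -6)


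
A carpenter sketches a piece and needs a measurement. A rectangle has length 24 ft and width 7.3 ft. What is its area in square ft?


Shape: rectangle
Length l = 24 ft, Width w = 7.3 ft
Formula: A = l * w
A = 24 * 7.3
A = 175.2
175.2 ft^2


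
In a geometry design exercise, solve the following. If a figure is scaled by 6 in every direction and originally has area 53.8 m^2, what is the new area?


Linear scale factor k = 6
Original area = 53.8 m^2
Rule: under a linear scaling by k, areas scale by k^2.
k^2 = 6^2 = 36
New area = 53.8 * 36
New area = 1936.8
1936.8 m^2


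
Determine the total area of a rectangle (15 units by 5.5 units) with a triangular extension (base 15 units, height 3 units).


Composite shape: rectangle + triangle
Rectangle area = 15 * 5.5 = 82.5
Triangle area = 0.5 * 15 * 3 = 22.5
Total = 82.5 + 22.5
Total = 105
105 units^2


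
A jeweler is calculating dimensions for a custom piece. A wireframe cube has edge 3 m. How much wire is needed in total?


Shape: cube
Side s = 3 m
A cube has 12 edges, all equal.
Formula: total edge length = 12 * s
Total = 12 * 3
Total = 36
36 m


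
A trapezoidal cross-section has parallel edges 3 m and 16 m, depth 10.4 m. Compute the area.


Shape: trapezoid
Parallel sides a = 3 m, b = 16 m; Height h = 10.4 m
Formula: A = (a + b) * h / 2
a + b = 3 + 16 = 19
A = 19 * 10.4 / 2
A = 197.6 / 2
A = 98.8
98.8 m^2


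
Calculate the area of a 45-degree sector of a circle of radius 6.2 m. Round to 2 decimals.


Shape: circular sector
Radius r = 6.2 m, Angle = 45 degrees
Formula: A = (angle/360) * pi * r^2
r^2 = 38.44
Fraction of circle = 45/360
A = (45/360) * pi * 38.44
A = 4.805 * pi
A = 15.1
15.1 m^2


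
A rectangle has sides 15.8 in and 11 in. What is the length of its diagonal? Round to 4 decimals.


Shape: rectangle (diagonal via Pythagoras)
Sides: 15.8 in and 11 in
Formula: d = sqrt(l^2 + w^2)
l^2 = 249.64, w^2 = 121
l^2 + w^2 = 370.64
d = sqrt(370.64)
d = 19.252
19.252 in


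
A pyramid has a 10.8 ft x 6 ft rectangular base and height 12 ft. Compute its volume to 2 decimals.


Shape: rectangular pyramid
Base: 10.8 ft x 6 ft, Height h = 12 ft
Formula: V = (1/3) * base_area * h
base_area = 10.8 * 6 = 64.8
base_area * h = 64.8 * 12 = 777.6
V = 777.6 / 3
V = 259.2
259.2 ft^3


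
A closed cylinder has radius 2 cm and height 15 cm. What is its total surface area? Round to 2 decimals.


Shape: closed cylinder
Radius r = 2 cm, Height h = 15 cm
Formula: SA = 2*pi*r^2 + 2*pi*r*h = 2*pi*r*(r + h)
r + h = 17
2 * r * (r + h) = 2 * 2 * 17 = 68
SA = 68 * pi
SA = 213.63
213.63 cm^2


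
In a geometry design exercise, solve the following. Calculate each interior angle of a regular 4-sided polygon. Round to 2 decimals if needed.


Shape: regular square (4 sides)
Formula: interior angle = (n - 2) * 180 / n
(n - 2) = 2
(n - 2) * 180 = 360
angle = 360 / 4
angle = 90
90 degrees


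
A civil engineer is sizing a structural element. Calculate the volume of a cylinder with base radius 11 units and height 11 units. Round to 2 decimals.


Shape: cylinder
Radius r = 11 units, Height h = 11 units
Formula: V = pi * r^2 * h
r^2 = 121
V = pi * 121 * 11
V = 1331 * pi
V = 4181.46
4181.46 units^3


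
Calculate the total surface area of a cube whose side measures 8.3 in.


Shape: cube
Side s = 8.3 in
A cube has 6 square faces.
Formula: SA = 6 * s^2
s^2 = 68.89
SA = 6 * 68.89
SA = 413.34
413.34 in^2


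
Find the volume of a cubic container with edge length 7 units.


Shape: cube
Side s = 7 units
Formula: V = s^3
V = 7 * 7 * 7
V = 49 * 7
V = 343
343 units^3


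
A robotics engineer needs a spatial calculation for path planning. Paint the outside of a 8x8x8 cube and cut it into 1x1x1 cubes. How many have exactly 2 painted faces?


Large cube: 8 x 8 x 8, cut into unit cubes.
n = 8, so n - 2 = 6
Cubes with 2 painted faces lie along the edges, excluding corners.
A cube has 12 edges; each contributes (n - 2) = 6 such cubes.
Count = 12 * 6 = 72
72 unit cubes


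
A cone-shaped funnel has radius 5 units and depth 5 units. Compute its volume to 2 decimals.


Shape: cone
Radius r = 5 units, Height h = 5 units
Formula: V = (1/3) * pi * r^2 * h
r^2 = 25
pi * r^2 * h = pi * 25 * 5 = 125 * pi
V = 125 * pi / 3
V = 130.9
130.9 units^3


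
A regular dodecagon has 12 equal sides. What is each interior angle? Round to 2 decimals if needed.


Shape: regular dodecagon (12 sides)
Formula: interior angle = (n - 2) * 180 / n
(n - 2) = 10
(n - 2) * 180 = 1800
angle = 1800 / 12
angle = 150
150 degrees


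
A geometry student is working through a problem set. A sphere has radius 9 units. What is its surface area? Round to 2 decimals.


Shape: sphere
Radius r = 9 units
Formula: SA = 4 * pi * r^2
r^2 = 81
SA = 4 * pi * 81
SA = 324 * pi
SA = 1017.88
1017.88 units^2


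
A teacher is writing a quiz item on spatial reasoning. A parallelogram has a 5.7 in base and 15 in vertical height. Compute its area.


Shape: parallelogram
Base b = 5.7 in, Height h = 15 in
Formula: A = b * h
A = 5.7 * 15
A = 85.5
85.5 in^2


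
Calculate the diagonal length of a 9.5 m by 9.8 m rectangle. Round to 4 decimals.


Shape: rectangle (diagonal via Pythagoras)
Sides: 9.5 m and 9.8 m
Formula: d = sqrt(l^2 + w^2)
l^2 = 90.25, w^2 = 96.04
l^2 + w^2 = 186.29
d = sqrt(186.29)
d = 13.6488
13.6488 m


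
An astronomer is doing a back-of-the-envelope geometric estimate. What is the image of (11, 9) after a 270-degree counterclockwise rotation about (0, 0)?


Transformation: rotation about the origin
Original point: (11, 9)
Rule for 270 deg counterclockwise: (x, y) -> (y, -x)
Apply: (11, 9) -> (9, -11)
(9, -11)


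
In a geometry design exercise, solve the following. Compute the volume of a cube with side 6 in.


Shape: cube
Side s = 6 in
Formula: V = s^3
V = 6 * 6 * 6
V = 36 * 6
V = 216
216 in^3


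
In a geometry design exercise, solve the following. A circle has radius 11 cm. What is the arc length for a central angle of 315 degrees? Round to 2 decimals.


Shape: circular arc
Radius r = 11 cm, Angle = 315 degrees
Formula: L = (angle/360) * 2 * pi * r
2 * pi * r = 22 * pi
L = (315/360) * 22 * pi
L = 19.25 * pi
L = 60.48
60.48 cm


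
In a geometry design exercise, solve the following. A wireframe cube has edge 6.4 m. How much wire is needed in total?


Shape: cube
Side s = 6.4 m
A cube has 12 edges, all equal.
Formula: total edge length = 12 * s
Total = 12 * 6.4
Total = 76.8
76.8 m


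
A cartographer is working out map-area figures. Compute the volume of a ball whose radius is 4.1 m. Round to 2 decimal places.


Shape: sphere
Radius r = 4.1 m
Formula: V = (4/3) * pi * r^3
r^3 = 68.921
(4/3) * 68.921 = 91.894667
V = 91.894667 * pi
V = 288.7
288.7 m^3


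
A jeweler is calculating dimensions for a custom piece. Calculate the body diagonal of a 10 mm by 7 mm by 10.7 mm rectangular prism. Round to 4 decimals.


Shape: rectangular box (space diagonal)
l = 10 mm, w = 7 mm, h = 10.7 mm
Visualize: the diagonal of the base, then a right triangle with that diagonal and the height.
Formula: d = sqrt(l^2 + w^2 + h^2)
l^2 + w^2 + h^2 = 100 + 49 + 114.49 = 263.49
d = sqrt(263.49)
d = 16.2324
16.2324 mm


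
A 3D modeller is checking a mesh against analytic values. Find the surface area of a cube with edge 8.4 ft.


Shape: cube
Side s = 8.4 ft
A cube has 6 square faces.
Formula: SA = 6 * s^2
s^2 = 70.56
SA = 6 * 70.56
SA = 423.36
423.36 ft^2


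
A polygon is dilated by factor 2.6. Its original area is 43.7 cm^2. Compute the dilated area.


Linear scale factor k = 2.6
Original area = 43.7 cm^2
Rule: under a linear scaling by k, areas scale by k^2.
k^2 = 2.6^2 = 6.76
New area = 43.7 * 6.76
New area = 295.412
295.412 cm^2


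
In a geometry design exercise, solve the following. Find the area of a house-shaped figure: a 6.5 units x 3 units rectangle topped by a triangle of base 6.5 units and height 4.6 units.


Composite shape: rectangle + triangle
Rectangle area = 6.5 * 3 = 19.5
Triangle area = 0.5 * 6.5 * 4.6 = 14.95
Total = 19.5 + 14.95
Total = 34.45
34.45 units^2


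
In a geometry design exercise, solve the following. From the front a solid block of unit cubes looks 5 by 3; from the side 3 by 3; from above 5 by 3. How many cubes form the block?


Orthographic views of a solid rectangular block:
Front view 5 x 3 -> length = 5, height = 3
Side view 3 x 3 -> width = 3, height = 3 (consistent)
Top view 5 x 3 -> confirms length = 5, width = 3
The block is 5 x 3 x 3.
Total unit cubes = 5 * 3 * 3 = 45
45 unit cubes


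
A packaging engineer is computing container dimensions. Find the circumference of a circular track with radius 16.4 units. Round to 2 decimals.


Shape: circle
Radius r = 16.4 units
Formula: C = 2 * pi * r
C = 2 * pi * 16.4
C = 32.8 * pi
C = 103.04
103.04 units


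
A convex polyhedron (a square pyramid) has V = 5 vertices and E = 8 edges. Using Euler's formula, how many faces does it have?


Polyhedron: square pyramid
Euler's formula for convex polyhedra: V - E + F = 2
Given: V = 5 vertices and E = 8 edges
Solve for F:
F = 2 + E - V = 2 + 8 - 5 = 5
5 faces


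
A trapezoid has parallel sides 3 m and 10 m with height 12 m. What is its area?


Shape: trapezoid
Parallel sides a = 3 m, b = 10 m; Height h = 12 m
Formula: A = (a + b) * h / 2
a + b = 3 + 10 = 13
A = 13 * 12 / 2
A = 156 / 2
A = 78
78 m^2


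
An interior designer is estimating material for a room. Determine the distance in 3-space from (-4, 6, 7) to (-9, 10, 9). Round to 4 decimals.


3D distance between two points
P1 = (-4, 6, 7), P2 = (-9, 10, 9)
Formula: d = sqrt((x2-x1)^2 + (y2-y1)^2 + (z2-z1)^2)
dx = -9 - -4 = -5
dy = 10 - 6 = 4
dz = 9 - 7 = 2
dx^2 + dy^2 + dz^2 = 25 + 16 + 4 = 45
d = sqrt(45)
d = 6.7082
6.7082 units


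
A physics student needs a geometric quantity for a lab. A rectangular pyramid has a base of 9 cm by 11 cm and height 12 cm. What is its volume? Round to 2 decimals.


Shape: rectangular pyramid
Base: 9 cm x 11 cm, Height h = 12 cm
Formula: V = (1/3) * base_area * h
base_area = 9 * 11 = 99
base_area * h = 99 * 12 = 1188
V = 1188 / 3
V = 396
396 cm^3


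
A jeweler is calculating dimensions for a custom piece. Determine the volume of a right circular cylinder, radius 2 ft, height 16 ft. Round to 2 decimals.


Shape: cylinder
Radius r = 2 ft, Height h = 16 ft
Formula: V = pi * r^2 * h
r^2 = 4
V = pi * 4 * 16
V = 64 * pi
V = 201.06
201.06 ft^3


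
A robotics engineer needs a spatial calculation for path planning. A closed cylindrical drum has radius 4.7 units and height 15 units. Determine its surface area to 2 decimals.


Shape: closed cylinder
Radius r = 4.7 units, Height h = 15 units
Formula: SA = 2*pi*r^2 + 2*pi*r*h = 2*pi*r*(r + h)
r + h = 19.7
2 * r * (r + h) = 2 * 4.7 * 19.7 = 185.18
SA = 185.18 * pi
SA = 581.76
581.76 units^2


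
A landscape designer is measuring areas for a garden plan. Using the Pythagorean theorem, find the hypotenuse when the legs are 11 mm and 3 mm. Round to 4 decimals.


Shape: right triangle
Legs a = 11 mm, b = 3 mm
Formula: c = sqrt(a^2 + b^2)
a^2 = 121, b^2 = 9
a^2 + b^2 = 130
c = sqrt(130)
c = 11.4018
11.4018 mm


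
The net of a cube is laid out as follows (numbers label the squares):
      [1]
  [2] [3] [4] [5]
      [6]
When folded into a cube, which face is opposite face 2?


Net: cross layout. Take square 3 as the base (bottom).
Fold the four squares in the horizontal row up around 3: 2 -> left, 4 -> right, 5 wraps to the top.
Fold 1 and 6 up from 3: 1 -> back, 6 -> front.
Opposite pairs are therefore: (1, 6), (2, 4), (3, 5).
Face 2 is opposite face 4.
face 4


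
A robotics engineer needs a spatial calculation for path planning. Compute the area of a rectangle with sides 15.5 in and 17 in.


Shape: rectangle
Length l = 15.5 in, Width w = 17 in
Formula: A = l * w
A = 15.5 * 17
A = 263.5
263.5 in^2


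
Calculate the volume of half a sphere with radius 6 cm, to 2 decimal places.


Shape: hemisphere (half of a sphere)
Radius r = 6 cm
Formula: V = (1/2) * (4/3) * pi * r^3 = (2/3) * pi * r^3
r^3 = 216
(2/3) * 216 = 144
V = 144 * pi
V = 452.39
452.39 cm^3


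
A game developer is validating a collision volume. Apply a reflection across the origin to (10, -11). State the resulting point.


Transformation: reflection
Original point: (10, -11)
Rule for reflection through the origin: (x, y) -> (-x, -y)
Apply: (10, -11) -> (-10, 11)
(-10, 11)


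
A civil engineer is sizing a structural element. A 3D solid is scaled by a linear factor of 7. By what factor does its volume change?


Linear scale factor k = 7
Rule: under a linear scaling by k, volumes scale by k^3.
k^3 = 7 * 7 * 7
k^3 = 49 * 7
k^3 = 343
Volume scales by a factor of 343.
343 (dimensionless)


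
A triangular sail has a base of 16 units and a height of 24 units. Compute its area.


Shape: triangle
Base b = 16 units, Height h = 24 units
Formula: A = (1/2) * b * h
A = 0.5 * 16 * 24
A = 0.5 * 384
A = 192
192 units^2


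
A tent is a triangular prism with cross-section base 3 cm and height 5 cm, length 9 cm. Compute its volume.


Shape: triangular prism
Triangle base = 3 cm, triangle height = 5 cm, prism length L = 9 cm
Formula: V = (1/2 * b * h_tri) * L
Cross-section area = 0.5 * 3 * 5 = 7.5
V = 7.5 * 9
V = 67.5
67.5 cm^3


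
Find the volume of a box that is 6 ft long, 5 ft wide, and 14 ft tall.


Shape: rectangular prism
l = 6 ft, w = 5 ft, h = 14 ft
Formula: V = l * w * h
V = 6 * 5 * 14
V = 30 * 14
V = 420
420 ft^3


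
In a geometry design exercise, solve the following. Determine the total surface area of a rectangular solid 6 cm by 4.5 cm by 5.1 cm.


Shape: rectangular prism
l = 6 cm, w = 4.5 cm, h = 5.1 cm
Formula: SA = 2(lw + lh + wh)
lw = 27, lh = 30.6, wh = 22.95
lw + lh + wh = 80.55
SA = 2 * 80.55
SA = 161.1
161.1 cm^2


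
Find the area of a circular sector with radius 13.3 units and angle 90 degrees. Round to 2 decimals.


Shape: circular sector
Radius r = 13.3 units, Angle = 90 degrees
Formula: A = (angle/360) * pi * r^2
r^2 = 176.89
Fraction of circle = 90/360
A = (90/360) * pi * 176.89
A = 44.2225 * pi
A = 138.93
138.93 units^2


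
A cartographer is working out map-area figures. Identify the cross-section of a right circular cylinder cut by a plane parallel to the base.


Solid: right circular cylinder
Cutting plane: parallel to the base
Visualize the intersection of the plane with the solid's surface.
The boundary of the cut region is a circle.
circle


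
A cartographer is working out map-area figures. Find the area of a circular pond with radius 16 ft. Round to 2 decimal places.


Shape: circle
Radius r = 16 ft
Formula: A = pi * r^2
r^2 = 16^2 = 256
A = pi * 256
A = 804.25
804.25 ft^2


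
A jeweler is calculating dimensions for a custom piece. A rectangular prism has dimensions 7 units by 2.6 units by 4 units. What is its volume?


Shape: rectangular prism
l = 7 units, w = 2.6 units, h = 4 units
Formula: V = l * w * h
V = 7 * 2.6 * 4
V = 18.2 * 4
V = 72.8
72.8 units^3


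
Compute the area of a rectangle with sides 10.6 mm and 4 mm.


Shape: rectangle
Length l = 10.6 mm, Width w = 4 mm
Formula: A = l * w
A = 10.6 * 4
A = 42.4
42.4 mm^2


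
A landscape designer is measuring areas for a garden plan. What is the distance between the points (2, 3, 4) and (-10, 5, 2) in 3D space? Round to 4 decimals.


3D distance between two points
P1 = (2, 3, 4), P2 = (-10, 5, 2)
Formula: d = sqrt((x2-x1)^2 + (y2-y1)^2 + (z2-z1)^2)
dx = -10 - 2 = -12
dy = 5 - 3 = 2
dz = 2 - 4 = -2
dx^2 + dy^2 + dz^2 = 144 + 4 + 4 = 152
d = sqrt(152)
d = 12.3288
12.3288 units


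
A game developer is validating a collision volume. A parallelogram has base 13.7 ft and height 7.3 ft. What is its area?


Shape: parallelogram
Base b = 13.7 ft, Height h = 7.3 ft
Formula: A = b * h
A = 13.7 * 7.3
A = 100.01
100.01 ft^2


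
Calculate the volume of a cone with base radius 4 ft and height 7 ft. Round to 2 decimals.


Shape: cone
Radius r = 4 ft, Height h = 7 ft
Formula: V = (1/3) * pi * r^2 * h
r^2 = 16
pi * r^2 * h = pi * 16 * 7 = 112 * pi
V = 112 * pi / 3
V = 117.29
117.29 ft^3


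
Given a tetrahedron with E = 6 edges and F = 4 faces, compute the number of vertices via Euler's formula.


Polyhedron: tetrahedron
Euler's formula for convex polyhedra: V - E + F = 2
Given: E = 6 edges and F = 4 faces
Solve for V:
V = 2 + E - F = 2 + 6 - 4 = 4
4 vertices


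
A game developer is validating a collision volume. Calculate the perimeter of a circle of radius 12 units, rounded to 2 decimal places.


Shape: circle
Radius r = 12 units
Formula: C = 2 * pi * r
C = 2 * pi * 12
C = 24 * pi
C = 75.4
75.4 units


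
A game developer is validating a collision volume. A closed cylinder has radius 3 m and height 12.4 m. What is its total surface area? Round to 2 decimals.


Shape: closed cylinder
Radius r = 3 m, Height h = 12.4 m
Formula: SA = 2*pi*r^2 + 2*pi*r*h = 2*pi*r*(r + h)
r + h = 15.4
2 * r * (r + h) = 2 * 3 * 15.4 = 92.4
SA = 92.4 * pi
SA = 290.28
290.28 m^2


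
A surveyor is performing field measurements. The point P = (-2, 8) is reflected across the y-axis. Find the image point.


Transformation: reflection
Original point: (-2, 8)
Rule for reflection over the y-axis: (x, y) -> (-x, y)
Apply: (-2, 8) -> (2, 8)
(2, 8)


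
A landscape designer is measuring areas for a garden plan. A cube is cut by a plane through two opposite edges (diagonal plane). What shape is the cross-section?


Solid: cube
Cutting plane: through two opposite edges (diagonal plane)
Visualize the intersection of the plane with the solid's surface.
The boundary of the cut region is a rectangle.
rectangle


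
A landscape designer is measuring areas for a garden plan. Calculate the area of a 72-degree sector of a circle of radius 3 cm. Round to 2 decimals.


Shape: circular sector
Radius r = 3 cm, Angle = 72 degrees
Formula: A = (angle/360) * pi * r^2
r^2 = 9
Fraction of circle = 72/360
A = (72/360) * pi * 9
A = 1.8 * pi
A = 5.65
5.65 cm^2


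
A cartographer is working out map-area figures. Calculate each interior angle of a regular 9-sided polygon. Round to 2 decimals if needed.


Shape: regular nonagon (9 sides)
Formula: interior angle = (n - 2) * 180 / n
(n - 2) = 7
(n - 2) * 180 = 1260
angle = 1260 / 9
angle = 140
140 degrees


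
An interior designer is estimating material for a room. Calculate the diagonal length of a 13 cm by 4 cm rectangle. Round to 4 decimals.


Shape: rectangle (diagonal via Pythagoras)
Sides: 13 cm and 4 cm
Formula: d = sqrt(l^2 + w^2)
l^2 = 169, w^2 = 16
l^2 + w^2 = 185
d = sqrt(185)
d = 13.6015
13.6015 cm


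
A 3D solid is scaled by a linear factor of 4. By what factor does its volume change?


Linear scale factor k = 4
Rule: under a linear scaling by k, volumes scale by k^3.
k^3 = 4 * 4 * 4
k^3 = 16 * 4
k^3 = 64
Volume scales by a factor of 64.
64 (dimensionless)


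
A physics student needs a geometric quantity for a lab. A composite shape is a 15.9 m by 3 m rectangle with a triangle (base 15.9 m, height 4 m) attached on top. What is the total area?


Composite shape: rectangle + triangle
Rectangle area = 15.9 * 3 = 47.7
Triangle area = 0.5 * 15.9 * 4 = 31.8
Total = 47.7 + 31.8
Total = 79.5
79.5 m^2


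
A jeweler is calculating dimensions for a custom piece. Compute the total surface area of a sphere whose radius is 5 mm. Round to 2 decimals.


Shape: sphere
Radius r = 5 mm
Formula: SA = 4 * pi * r^2
r^2 = 25
SA = 4 * pi * 25
SA = 100 * pi
SA = 314.16
314.16 mm^2


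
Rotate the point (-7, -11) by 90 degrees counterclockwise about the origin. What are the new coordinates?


Transformation: rotation about the origin
Original point: (-7, -11)
Rule for 90 deg counterclockwise: (x, y) -> (-y, x)
Apply: (-7, -11) -> (11, -7)
(11, -7)


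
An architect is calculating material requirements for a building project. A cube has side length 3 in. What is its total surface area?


Shape: cube
Side s = 3 in
A cube has 6 square faces.
Formula: SA = 6 * s^2
s^2 = 9
SA = 6 * 9
SA = 54
54 in^2


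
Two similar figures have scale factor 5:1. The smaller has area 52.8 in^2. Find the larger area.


Linear scale factor k = 5
Original area = 52.8 in^2
Rule: under a linear scaling by k, areas scale by k^2.
k^2 = 5^2 = 25
New area = 52.8 * 25
New area = 1320
1320 in^2


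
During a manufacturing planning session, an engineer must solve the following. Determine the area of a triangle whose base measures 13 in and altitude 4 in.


Shape: triangle
Base b = 13 in, Height h = 4 in
Formula: A = (1/2) * b * h
A = 0.5 * 13 * 4
A = 0.5 * 52
A = 26
26 in^2


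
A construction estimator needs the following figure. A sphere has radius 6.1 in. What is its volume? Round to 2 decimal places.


Shape: sphere
Radius r = 6.1 in
Formula: V = (4/3) * pi * r^3
r^3 = 226.981
(4/3) * 226.981 = 302.641333
V = 302.641333 * pi
V = 950.78
950.78 in^3


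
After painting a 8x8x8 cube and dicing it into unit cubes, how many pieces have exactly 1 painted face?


Large cube: 8 x 8 x 8, cut into unit cubes.
n = 8, so n - 2 = 6
Cubes with 1 painted face lie in the interior of each face.
A cube has 6 faces; each contributes (n - 2)^2 = 36 such cubes.
Count = 6 * 36 = 216
216 unit cubes


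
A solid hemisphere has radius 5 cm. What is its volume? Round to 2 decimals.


Shape: hemisphere (half of a sphere)
Radius r = 5 cm
Formula: V = (1/2) * (4/3) * pi * r^3 = (2/3) * pi * r^3
r^3 = 125
(2/3) * 125 = 83.333333
V = 83.333333 * pi
V = 261.8
261.8 cm^3


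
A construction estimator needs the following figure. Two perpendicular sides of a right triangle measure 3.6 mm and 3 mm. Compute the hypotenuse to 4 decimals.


Shape: right triangle
Legs a = 3.6 mm, b = 3 mm
Formula: c = sqrt(a^2 + b^2)
a^2 = 12.96, b^2 = 9
a^2 + b^2 = 21.96
c = sqrt(21.96)
c = 4.6861
4.6861 mm


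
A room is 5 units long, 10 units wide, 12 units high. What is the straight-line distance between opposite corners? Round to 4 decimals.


Shape: rectangular box (space diagonal)
l = 5 units, w = 10 units, h = 12 units
Visualize: the diagonal of the base, then a right triangle with that diagonal and the height.
Formula: d = sqrt(l^2 + w^2 + h^2)
l^2 + w^2 + h^2 = 25 + 100 + 144 = 269
d = sqrt(269)
d = 16.4012
16.4012 units


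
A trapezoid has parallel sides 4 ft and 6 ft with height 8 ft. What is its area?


Shape: trapezoid
Parallel sides a = 4 ft, b = 6 ft; Height h = 8 ft
Formula: A = (a + b) * h / 2
a + b = 4 + 6 = 10
A = 10 * 8 / 2
A = 80 / 2
A = 40
40 ft^2


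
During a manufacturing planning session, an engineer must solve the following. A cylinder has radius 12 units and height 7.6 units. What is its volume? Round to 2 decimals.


Shape: cylinder
Radius r = 12 units, Height h = 7.6 units
Formula: V = pi * r^2 * h
r^2 = 144
V = pi * 144 * 7.6
V = 1094.4 * pi
V = 3438.16
3438.16 units^3


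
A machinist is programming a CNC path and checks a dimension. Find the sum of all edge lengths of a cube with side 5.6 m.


Shape: cube
Side s = 5.6 m
A cube has 12 edges, all equal.
Formula: total edge length = 12 * s
Total = 12 * 5.6
Total = 67.2
67.2 m


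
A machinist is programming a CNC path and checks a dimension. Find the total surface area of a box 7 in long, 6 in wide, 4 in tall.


Shape: rectangular prism
l = 7 in, w = 6 in, h = 4 in
Formula: SA = 2(lw + lh + wh)
lw = 42, lh = 28, wh = 24
lw + lh + wh = 94
SA = 2 * 94
SA = 188
188 in^2


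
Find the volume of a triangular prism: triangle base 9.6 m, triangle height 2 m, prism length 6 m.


Shape: triangular prism
Triangle base = 9.6 m, triangle height = 2 m, prism length L = 6 m
Formula: V = (1/2 * b * h_tri) * L
Cross-section area = 0.5 * 9.6 * 2 = 9.6
V = 9.6 * 6
V = 57.6
57.6 m^3


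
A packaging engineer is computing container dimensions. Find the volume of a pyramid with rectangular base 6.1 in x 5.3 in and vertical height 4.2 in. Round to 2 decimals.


Shape: rectangular pyramid
Base: 6.1 in x 5.3 in, Height h = 4.2 in
Formula: V = (1/3) * base_area * h
base_area = 6.1 * 5.3 = 32.33
base_area * h = 32.33 * 4.2 = 135.786
V = 135.786 / 3
V = 45.26
45.26 in^3


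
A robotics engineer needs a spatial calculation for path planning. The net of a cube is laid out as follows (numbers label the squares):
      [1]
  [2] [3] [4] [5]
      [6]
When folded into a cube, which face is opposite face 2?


Net: cross layout. Take square 3 as the base (bottom).
Fold the four squares in the horizontal row up around 3: 2 -> left, 4 -> right, 5 wraps to the top.
Fold 1 and 6 up from 3: 1 -> back, 6 -> front.
Opposite pairs are therefore: (1, 6), (2, 4), (3, 5).
Face 2 is opposite face 4.
face 4


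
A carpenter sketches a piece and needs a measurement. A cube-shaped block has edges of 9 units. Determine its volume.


Shape: cube
Side s = 9 units
Formula: V = s^3
V = 9 * 9 * 9
V = 81 * 9
V = 729
729 units^3
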